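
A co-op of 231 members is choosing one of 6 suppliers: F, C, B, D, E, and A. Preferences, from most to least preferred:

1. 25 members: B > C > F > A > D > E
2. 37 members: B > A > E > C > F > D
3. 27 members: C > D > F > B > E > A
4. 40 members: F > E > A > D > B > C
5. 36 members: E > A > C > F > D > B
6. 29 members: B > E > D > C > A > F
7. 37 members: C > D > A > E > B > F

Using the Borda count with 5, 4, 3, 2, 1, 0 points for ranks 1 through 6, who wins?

E

F: 25·3 + 37·1 + 27·3 + 40·5 + 36·2 + 29·0 + 37·0 = 465
C: 25·4 + 37·2 + 27·5 + 40·0 + 36·3 + 29·2 + 37·5 = 660
B: 25·5 + 37·5 + 27·2 + 40·1 + 36·0 + 29·5 + 37·1 = 586
D: 25·1 + 37·0 + 27·4 + 40·2 + 36·1 + 29·3 + 37·4 = 484
E: 25·0 + 37·3 + 27·1 + 40·4 + 36·5 + 29·4 + 37·2 = 668
A: 25·2 + 37·4 + 27·0 + 40·3 + 36·4 + 29·1 + 37·3 = 602
E has the highest Borda score (668).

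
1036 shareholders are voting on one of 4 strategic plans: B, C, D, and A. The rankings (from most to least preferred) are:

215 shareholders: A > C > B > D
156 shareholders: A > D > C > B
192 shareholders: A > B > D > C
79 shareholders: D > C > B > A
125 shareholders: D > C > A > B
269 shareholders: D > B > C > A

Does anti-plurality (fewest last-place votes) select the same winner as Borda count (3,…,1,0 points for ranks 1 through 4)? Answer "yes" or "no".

no

Anti-plurality — last-place votes: B 281, C 192, D 215, A 348. Winner: C.
Borda — scores: B 1216, C 1263, D 1923, A 1814. Winner: D.
The two methods disagree.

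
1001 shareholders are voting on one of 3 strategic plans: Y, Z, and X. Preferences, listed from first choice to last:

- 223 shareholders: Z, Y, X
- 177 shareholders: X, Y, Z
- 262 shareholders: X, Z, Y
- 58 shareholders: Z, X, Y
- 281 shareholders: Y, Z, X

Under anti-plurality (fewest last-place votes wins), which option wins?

Last-place votes: Y 320, Z 177, X 504.
Z is ranked last by the fewest voters, so Z wins.

Z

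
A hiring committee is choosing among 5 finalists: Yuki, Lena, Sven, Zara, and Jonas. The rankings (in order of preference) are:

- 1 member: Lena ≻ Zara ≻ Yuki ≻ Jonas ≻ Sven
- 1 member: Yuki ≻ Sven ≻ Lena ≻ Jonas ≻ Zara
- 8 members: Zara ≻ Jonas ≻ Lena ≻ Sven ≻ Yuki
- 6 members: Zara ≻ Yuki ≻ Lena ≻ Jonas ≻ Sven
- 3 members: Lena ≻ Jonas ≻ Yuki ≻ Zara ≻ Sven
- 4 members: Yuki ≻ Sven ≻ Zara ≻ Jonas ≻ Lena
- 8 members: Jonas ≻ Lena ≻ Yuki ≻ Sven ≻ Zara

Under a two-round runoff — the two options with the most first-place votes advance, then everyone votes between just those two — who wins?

Round 1 first-place votes: Yuki 5, Lena 4, Sven 0, Zara 14, Jonas 8.
Zara and Jonas advance.
Runoff: Zara is preferred to Jonas by 19 voters; Jonas by 12.
Zara wins the runoff.

Zara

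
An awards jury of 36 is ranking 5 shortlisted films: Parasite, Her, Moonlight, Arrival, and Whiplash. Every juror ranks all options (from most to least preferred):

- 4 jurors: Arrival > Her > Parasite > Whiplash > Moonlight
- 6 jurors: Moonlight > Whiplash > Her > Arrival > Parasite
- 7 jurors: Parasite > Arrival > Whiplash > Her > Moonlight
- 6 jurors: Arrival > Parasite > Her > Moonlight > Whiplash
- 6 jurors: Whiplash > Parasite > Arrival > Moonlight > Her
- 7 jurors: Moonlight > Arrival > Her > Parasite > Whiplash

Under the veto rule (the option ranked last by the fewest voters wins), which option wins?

Last-place votes: Parasite 6, Her 6, Moonlight 11, Arrival 0, Whiplash 13.
Arrival is ranked last by the fewest voters, so Arrival wins.

Arrival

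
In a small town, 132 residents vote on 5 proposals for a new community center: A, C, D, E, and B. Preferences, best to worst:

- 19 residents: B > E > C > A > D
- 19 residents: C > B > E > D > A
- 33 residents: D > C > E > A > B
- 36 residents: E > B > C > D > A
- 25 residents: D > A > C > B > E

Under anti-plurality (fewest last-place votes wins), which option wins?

C

Last-place votes: A 55, C 0, D 19, E 25, B 33.
C is ranked last by the fewest voters, so C wins.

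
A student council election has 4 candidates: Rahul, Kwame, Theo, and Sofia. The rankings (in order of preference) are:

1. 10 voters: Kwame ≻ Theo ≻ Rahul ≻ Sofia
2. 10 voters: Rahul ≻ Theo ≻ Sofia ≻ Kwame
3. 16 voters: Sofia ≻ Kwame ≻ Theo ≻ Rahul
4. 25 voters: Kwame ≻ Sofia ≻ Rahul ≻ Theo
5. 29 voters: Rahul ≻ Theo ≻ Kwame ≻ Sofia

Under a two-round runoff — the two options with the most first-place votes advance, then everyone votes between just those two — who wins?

Kwame

Round 1 first-place votes: Rahul 39, Kwame 35, Theo 0, Sofia 16.
Rahul and Kwame advance.
Runoff: Rahul is preferred to Kwame by 39 voters; Kwame by 51.
Kwame wins the runoff.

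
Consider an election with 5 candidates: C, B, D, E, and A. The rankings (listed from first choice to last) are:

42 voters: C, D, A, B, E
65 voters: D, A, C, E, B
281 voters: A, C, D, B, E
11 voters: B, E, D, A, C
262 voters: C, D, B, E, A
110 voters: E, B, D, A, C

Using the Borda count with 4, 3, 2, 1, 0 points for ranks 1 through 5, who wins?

C

C: 42·4 + 65·2 + 281·3 + 11·0 + 262·4 + 110·0 = 2189
B: 42·1 + 65·0 + 281·1 + 11·4 + 262·2 + 110·3 = 1221
D: 42·3 + 65·4 + 281·2 + 11·2 + 262·3 + 110·2 = 1976
E: 42·0 + 65·1 + 281·0 + 11·3 + 262·1 + 110·4 = 800
A: 42·2 + 65·3 + 281·4 + 11·1 + 262·0 + 110·1 = 1524
C has the highest Borda score (2189).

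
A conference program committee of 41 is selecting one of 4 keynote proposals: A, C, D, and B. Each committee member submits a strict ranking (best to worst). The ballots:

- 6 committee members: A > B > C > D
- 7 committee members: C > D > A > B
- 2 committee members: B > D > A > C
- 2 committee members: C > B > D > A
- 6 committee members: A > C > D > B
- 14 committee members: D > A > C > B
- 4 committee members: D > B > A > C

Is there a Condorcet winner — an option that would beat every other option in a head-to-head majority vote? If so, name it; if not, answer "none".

Checking pairwise contests:
D beats A 29–12.
A beats C 32–9.
C beats D 21–20.
A beats B 33–8.
Every option loses at least one head-to-head, so there is no Condorcet winner.

none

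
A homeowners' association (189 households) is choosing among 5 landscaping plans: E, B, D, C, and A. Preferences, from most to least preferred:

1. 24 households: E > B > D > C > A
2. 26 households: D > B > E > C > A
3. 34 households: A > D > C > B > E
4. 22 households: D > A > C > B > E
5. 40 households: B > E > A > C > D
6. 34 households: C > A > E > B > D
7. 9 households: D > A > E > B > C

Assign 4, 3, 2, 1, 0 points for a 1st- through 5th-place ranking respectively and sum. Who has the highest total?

E: 24·4 + 26·2 + 34·0 + 22·0 + 40·3 + 34·2 + 9·2 = 354
B: 24·3 + 26·3 + 34·1 + 22·1 + 40·4 + 34·1 + 9·1 = 409
D: 24·2 + 26·4 + 34·3 + 22·4 + 40·0 + 34·0 + 9·4 = 378
C: 24·1 + 26·1 + 34·2 + 22·2 + 40·1 + 34·4 + 9·0 = 338
A: 24·0 + 26·0 + 34·4 + 22·3 + 40·2 + 34·3 + 9·3 = 411
A has the highest Borda score (411).

A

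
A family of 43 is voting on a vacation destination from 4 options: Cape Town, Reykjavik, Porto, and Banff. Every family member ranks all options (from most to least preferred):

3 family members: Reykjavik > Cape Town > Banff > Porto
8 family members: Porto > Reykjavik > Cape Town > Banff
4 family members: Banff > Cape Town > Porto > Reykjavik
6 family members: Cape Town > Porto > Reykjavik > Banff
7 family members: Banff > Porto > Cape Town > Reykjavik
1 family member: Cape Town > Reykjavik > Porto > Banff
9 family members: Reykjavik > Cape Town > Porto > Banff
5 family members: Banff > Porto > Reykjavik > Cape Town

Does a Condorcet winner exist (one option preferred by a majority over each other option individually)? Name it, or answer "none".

Checking pairwise contests:
Reykjavik beats Cape Town 25–18.
Porto beats Reykjavik 30–13.
Cape Town beats Porto 23–20.
Cape Town beats Banff 27–16.
Every option loses at least one head-to-head, so there is no Condorcet winner.

none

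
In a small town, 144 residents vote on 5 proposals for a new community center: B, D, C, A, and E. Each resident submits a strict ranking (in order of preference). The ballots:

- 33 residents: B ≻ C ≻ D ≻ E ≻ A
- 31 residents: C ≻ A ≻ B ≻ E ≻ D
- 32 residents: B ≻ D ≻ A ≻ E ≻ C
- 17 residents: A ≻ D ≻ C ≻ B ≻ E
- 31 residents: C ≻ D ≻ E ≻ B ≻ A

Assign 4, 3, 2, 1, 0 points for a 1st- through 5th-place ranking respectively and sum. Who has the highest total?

B: 33·4 + 31·2 + 32·4 + 17·1 + 31·1 = 370
D: 33·2 + 31·0 + 32·3 + 17·3 + 31·3 = 306
C: 33·3 + 31·4 + 32·0 + 17·2 + 31·4 = 381
A: 33·0 + 31·3 + 32·2 + 17·4 + 31·0 = 225
E: 33·1 + 31·1 + 32·1 + 17·0 + 31·2 = 158
C has the highest Borda score (381).

C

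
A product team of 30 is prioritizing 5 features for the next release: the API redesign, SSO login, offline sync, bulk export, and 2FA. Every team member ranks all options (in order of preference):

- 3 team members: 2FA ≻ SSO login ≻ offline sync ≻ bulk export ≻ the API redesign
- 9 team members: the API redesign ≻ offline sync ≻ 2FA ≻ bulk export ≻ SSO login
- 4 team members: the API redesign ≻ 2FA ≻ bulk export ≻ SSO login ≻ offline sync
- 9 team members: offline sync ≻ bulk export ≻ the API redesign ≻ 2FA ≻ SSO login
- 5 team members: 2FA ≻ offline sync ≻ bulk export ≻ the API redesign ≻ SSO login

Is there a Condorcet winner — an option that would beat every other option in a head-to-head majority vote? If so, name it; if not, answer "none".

offline sync vs the API redesign: 17–13 for offline sync.
offline sync vs SSO login: 23–7 for offline sync.
offline sync vs bulk export: 26–4 for offline sync.
offline sync vs 2FA: 18–12 for offline sync.
offline sync beats every other option head-to-head.

offline sync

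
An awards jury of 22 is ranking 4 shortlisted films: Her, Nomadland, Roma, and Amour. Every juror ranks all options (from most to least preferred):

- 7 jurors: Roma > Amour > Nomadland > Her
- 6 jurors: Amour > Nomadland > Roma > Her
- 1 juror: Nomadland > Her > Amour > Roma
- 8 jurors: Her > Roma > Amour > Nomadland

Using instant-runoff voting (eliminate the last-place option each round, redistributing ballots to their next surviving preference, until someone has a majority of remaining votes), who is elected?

Round 1: Her 8, Nomadland 1, Roma 7, Amour 6. Eliminate Nomadland.
Round 2: Her 9, Roma 7, Amour 6. Eliminate Amour.
Round 3: Her 9, Roma 13. Roma has a majority.

Roma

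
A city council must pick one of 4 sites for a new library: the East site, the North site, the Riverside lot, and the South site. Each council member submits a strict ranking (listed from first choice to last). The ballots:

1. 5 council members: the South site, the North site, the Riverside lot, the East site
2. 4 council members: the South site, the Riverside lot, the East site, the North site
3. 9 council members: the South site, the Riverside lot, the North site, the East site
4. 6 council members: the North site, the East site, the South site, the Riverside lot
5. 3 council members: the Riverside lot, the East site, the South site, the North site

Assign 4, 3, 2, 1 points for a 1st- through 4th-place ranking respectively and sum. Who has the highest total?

the South site

the East site: 5·1 + 4·2 + 9·1 + 6·3 + 3·3 = 49
the North site: 5·3 + 4·1 + 9·2 + 6·4 + 3·1 = 64
the Riverside lot: 5·2 + 4·3 + 9·3 + 6·1 + 3·4 = 67
the South site: 5·4 + 4·4 + 9·4 + 6·2 + 3·2 = 90
the South site has the highest Borda score (90).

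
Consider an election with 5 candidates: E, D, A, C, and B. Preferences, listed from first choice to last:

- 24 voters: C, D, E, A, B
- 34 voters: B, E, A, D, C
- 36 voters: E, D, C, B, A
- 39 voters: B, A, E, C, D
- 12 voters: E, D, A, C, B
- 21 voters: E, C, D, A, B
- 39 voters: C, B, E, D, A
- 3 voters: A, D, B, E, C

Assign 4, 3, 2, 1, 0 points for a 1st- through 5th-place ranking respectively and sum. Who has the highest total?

E: 24·2 + 34·3 + 36·4 + 39·2 + 12·4 + 21·4 + 39·2 + 3·1 = 585
D: 24·3 + 34·1 + 36·3 + 39·0 + 12·3 + 21·2 + 39·1 + 3·3 = 340
A: 24·1 + 34·2 + 36·0 + 39·3 + 12·2 + 21·1 + 39·0 + 3·4 = 266
C: 24·4 + 34·0 + 36·2 + 39·1 + 12·1 + 21·3 + 39·4 + 3·0 = 438
B: 24·0 + 34·4 + 36·1 + 39·4 + 12·0 + 21·0 + 39·3 + 3·2 = 451
E has the highest Borda score (585).

E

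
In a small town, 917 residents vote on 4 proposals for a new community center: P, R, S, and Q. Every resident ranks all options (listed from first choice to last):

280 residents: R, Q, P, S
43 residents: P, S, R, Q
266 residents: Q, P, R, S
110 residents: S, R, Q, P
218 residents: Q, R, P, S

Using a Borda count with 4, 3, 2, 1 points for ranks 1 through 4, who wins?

P: 280·2 + 43·4 + 266·3 + 110·1 + 218·2 = 2076
R: 280·4 + 43·2 + 266·2 + 110·3 + 218·3 = 2722
S: 280·1 + 43·3 + 266·1 + 110·4 + 218·1 = 1333
Q: 280·3 + 43·1 + 266·4 + 110·2 + 218·4 = 3039
Q has the highest Borda score (3039).

Q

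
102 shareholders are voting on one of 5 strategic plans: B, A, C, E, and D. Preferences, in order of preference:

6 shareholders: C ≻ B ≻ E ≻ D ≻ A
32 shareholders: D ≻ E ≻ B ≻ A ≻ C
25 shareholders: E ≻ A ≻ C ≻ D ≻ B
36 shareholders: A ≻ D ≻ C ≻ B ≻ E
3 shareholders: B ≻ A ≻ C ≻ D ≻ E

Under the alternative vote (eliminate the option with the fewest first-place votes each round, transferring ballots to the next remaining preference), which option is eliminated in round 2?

Round 1: B 3, A 36, C 6, E 25, D 32. Eliminate B.
Round 2: A 39, C 6, E 25, D 32. Eliminate C.

C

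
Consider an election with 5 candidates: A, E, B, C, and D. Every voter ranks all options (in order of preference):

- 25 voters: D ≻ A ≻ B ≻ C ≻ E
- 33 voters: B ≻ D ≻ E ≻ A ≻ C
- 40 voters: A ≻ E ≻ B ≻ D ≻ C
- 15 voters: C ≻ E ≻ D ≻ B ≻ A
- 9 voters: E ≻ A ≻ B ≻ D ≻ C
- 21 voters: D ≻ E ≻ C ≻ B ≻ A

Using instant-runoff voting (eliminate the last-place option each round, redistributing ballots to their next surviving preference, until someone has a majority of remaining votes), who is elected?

Round 1: A 40, E 9, B 33, C 15, D 46. Eliminate E.
Round 2: A 49, B 33, C 15, D 46. Eliminate C.
Round 3: A 49, B 33, D 61. Eliminate B.
Round 4: A 49, D 94. D has a majority.

D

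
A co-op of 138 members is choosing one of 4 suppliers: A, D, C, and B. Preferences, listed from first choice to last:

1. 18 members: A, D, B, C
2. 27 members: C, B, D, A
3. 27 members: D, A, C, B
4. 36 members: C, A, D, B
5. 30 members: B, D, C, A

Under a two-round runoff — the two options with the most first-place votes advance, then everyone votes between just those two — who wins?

C

Round 1 first-place votes: A 18, D 27, C 63, B 30.
C and B advance.
Runoff: C is preferred to B by 90 voters; B by 48.
C wins the runoff.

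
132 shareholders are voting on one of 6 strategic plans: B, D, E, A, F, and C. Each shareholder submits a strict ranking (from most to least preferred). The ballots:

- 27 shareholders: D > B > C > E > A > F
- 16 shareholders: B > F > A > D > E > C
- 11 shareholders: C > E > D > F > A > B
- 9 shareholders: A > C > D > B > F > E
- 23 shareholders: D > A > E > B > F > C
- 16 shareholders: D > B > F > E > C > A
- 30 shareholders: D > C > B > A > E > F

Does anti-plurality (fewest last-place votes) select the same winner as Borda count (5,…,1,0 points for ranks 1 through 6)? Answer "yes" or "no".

yes

Anti-plurality — last-place votes: B 11, D 0, E 9, A 16, F 57, C 39. Winner: D.
Borda — scores: B 406, D 572, E 245, A 283, F 166, C 308. Winner: D.
The two methods agree.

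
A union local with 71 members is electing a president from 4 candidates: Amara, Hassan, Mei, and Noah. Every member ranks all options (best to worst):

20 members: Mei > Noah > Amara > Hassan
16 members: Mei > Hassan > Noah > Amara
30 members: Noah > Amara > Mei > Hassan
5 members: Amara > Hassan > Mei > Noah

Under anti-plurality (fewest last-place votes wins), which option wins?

Mei

Last-place votes: Amara 16, Hassan 50, Mei 0, Noah 5.
Mei is ranked last by the fewest voters, so Mei wins.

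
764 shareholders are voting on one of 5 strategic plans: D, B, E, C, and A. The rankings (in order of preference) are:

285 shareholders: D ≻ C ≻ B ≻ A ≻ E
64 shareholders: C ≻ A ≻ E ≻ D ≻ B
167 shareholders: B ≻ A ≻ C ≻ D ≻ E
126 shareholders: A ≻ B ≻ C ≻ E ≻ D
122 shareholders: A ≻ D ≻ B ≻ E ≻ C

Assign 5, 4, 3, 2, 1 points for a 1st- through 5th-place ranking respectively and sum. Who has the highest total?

A

D: 285·5 + 64·2 + 167·2 + 126·1 + 122·4 = 2501
B: 285·3 + 64·1 + 167·5 + 126·4 + 122·3 = 2624
E: 285·1 + 64·3 + 167·1 + 126·2 + 122·2 = 1140
C: 285·4 + 64·5 + 167·3 + 126·3 + 122·1 = 2461
A: 285·2 + 64·4 + 167·4 + 126·5 + 122·5 = 2734
A has the highest Borda score (2734).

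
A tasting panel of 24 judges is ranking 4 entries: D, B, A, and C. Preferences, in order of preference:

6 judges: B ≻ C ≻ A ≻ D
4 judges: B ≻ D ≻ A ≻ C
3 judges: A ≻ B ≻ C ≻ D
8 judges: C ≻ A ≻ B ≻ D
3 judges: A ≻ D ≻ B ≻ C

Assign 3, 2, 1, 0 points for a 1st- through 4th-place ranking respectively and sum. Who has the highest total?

B

D: 6·0 + 4·2 + 3·0 + 8·0 + 3·2 = 14
B: 6·3 + 4·3 + 3·2 + 8·1 + 3·1 = 47
A: 6·1 + 4·1 + 3·3 + 8·2 + 3·3 = 44
C: 6·2 + 4·0 + 3·1 + 8·3 + 3·0 = 39
B has the highest Borda score (47).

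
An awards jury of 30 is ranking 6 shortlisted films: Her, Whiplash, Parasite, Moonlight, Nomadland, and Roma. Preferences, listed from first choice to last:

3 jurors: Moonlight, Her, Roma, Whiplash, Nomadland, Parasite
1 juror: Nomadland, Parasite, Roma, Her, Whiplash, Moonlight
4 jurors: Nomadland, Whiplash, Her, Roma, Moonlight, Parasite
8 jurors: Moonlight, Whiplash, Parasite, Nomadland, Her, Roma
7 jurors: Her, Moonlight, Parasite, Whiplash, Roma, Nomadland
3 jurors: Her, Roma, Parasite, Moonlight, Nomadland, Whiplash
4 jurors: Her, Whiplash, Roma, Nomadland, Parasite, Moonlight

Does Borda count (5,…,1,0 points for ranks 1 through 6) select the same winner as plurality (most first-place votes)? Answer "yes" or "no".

Borda — scores: Her 104, Whiplash 85, Parasite 62, Moonlight 93, Nomadland 55, Roma 51. Winner: Her.
Plurality — first-place votes: Her 14, Whiplash 0, Parasite 0, Moonlight 11, Nomadland 5, Roma 0. Winner: Her.
The two methods agree.

yes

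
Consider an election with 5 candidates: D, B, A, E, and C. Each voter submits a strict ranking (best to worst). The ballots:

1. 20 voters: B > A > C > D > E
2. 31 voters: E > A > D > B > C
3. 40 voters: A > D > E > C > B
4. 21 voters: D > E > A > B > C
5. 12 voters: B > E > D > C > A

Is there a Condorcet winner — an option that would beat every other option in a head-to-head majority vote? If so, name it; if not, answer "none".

Checking pairwise contests:
A beats D 91–33.
D beats B 92–32.
E beats A 64–60.
D beats E 81–43.
D beats C 104–20.
Every option loses at least one head-to-head, so there is no Condorcet winner.

none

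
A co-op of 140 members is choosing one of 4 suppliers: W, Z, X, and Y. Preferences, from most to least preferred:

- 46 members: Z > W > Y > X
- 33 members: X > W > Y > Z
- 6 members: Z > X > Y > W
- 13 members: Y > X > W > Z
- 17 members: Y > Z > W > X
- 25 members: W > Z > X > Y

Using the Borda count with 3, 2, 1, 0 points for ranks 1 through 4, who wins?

W

W: 46·2 + 33·2 + 6·0 + 13·1 + 17·1 + 25·3 = 263
Z: 46·3 + 33·0 + 6·3 + 13·0 + 17·2 + 25·2 = 240
X: 46·0 + 33·3 + 6·2 + 13·2 + 17·0 + 25·1 = 162
Y: 46·1 + 33·1 + 6·1 + 13·3 + 17·3 + 25·0 = 175
W has the highest Borda score (263).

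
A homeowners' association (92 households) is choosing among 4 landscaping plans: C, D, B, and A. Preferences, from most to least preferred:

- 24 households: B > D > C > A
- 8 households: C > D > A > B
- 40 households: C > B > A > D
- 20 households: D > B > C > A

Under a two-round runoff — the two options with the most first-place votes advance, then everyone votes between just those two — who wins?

C

Round 1 first-place votes: C 48, D 20, B 24, A 0.
C and B advance.
Runoff: C is preferred to B by 48 voters; B by 44.
C wins the runoff.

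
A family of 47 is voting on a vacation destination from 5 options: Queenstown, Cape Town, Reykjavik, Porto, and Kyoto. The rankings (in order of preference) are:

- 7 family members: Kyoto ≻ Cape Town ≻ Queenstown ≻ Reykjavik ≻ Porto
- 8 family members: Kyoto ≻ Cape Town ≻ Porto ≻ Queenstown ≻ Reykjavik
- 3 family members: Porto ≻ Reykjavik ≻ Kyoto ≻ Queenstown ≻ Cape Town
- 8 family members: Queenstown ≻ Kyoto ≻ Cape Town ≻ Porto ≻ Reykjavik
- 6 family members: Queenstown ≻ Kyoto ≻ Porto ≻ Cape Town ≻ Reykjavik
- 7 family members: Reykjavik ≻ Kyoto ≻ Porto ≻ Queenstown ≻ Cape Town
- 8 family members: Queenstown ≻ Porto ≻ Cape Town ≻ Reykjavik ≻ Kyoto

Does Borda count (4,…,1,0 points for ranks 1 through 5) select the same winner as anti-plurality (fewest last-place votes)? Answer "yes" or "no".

Borda — scores: Queenstown 120, Cape Town 83, Reykjavik 52, Porto 86, Kyoto 129. Winner: Kyoto.
Anti-plurality — last-place votes: Queenstown 0, Cape Town 10, Reykjavik 22, Porto 7, Kyoto 8. Winner: Queenstown.
The two methods disagree.

no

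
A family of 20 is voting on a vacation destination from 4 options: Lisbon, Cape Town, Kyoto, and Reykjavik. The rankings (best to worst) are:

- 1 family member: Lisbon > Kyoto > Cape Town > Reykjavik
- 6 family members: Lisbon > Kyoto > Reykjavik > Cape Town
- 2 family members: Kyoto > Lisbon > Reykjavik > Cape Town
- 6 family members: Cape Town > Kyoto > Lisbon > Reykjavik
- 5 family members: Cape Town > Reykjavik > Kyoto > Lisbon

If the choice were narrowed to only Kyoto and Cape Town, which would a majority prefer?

Voters preferring Kyoto to Cape Town: 9; preferring Cape Town to Kyoto: 11.
Cape Town wins the head-to-head.

Cape Town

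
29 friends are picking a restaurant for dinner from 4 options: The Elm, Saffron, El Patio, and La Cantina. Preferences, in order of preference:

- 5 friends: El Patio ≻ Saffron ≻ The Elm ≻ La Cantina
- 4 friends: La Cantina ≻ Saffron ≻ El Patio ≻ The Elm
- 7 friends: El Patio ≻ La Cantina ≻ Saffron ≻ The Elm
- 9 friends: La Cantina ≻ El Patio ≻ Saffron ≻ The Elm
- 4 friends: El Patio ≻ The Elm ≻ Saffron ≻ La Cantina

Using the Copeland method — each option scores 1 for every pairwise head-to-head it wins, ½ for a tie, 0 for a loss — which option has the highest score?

The Elm: loses to Saffron, El Patio, and La Cantina → score 0.
Saffron: beats The Elm; loses to El Patio and La Cantina → score 1.
El Patio: beats The Elm, Saffron, and La Cantina → score 3.
La Cantina: beats The Elm and Saffron; loses to El Patio → score 2.
El Patio has the best pairwise record.

El Patio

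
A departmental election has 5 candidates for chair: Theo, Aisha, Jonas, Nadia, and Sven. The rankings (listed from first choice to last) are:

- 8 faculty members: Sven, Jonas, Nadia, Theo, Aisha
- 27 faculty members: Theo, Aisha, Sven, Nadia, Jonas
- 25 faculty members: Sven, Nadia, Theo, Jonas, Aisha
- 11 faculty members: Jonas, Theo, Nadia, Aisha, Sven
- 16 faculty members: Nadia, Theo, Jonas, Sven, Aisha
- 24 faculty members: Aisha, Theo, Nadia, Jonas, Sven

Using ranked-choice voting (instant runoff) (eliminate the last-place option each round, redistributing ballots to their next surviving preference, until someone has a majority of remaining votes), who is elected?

Round 1: Theo 27, Aisha 24, Jonas 11, Nadia 16, Sven 33. Eliminate Jonas.
Round 2: Theo 38, Aisha 24, Nadia 16, Sven 33. Eliminate Nadia.
Round 3: Theo 54, Aisha 24, Sven 33. Eliminate Aisha.
Round 4: Theo 78, Sven 33. Theo has a majority.

Theo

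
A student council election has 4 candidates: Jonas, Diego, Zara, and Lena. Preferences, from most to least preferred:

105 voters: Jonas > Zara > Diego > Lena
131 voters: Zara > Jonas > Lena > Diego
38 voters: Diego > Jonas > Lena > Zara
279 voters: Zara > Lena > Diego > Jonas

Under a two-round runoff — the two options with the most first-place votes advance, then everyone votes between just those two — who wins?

Zara

Round 1 first-place votes: Jonas 105, Diego 38, Zara 410, Lena 0.
Zara and Jonas advance.
Runoff: Zara is preferred to Jonas by 410 voters; Jonas by 143.
Zara wins the runoff.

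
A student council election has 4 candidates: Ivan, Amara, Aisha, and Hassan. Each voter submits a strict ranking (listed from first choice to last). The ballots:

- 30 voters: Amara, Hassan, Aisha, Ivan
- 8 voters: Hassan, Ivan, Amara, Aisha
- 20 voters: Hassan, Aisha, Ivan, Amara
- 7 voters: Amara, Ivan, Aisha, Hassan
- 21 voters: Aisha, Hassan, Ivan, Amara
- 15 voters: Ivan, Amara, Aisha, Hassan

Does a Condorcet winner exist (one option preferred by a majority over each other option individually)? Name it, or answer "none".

Checking pairwise contests:
Aisha beats Ivan 71–30.
Ivan beats Amara 64–37.
Amara beats Aisha 60–41.
Amara beats Hassan 52–49.
Every option loses at least one head-to-head, so there is no Condorcet winner.

none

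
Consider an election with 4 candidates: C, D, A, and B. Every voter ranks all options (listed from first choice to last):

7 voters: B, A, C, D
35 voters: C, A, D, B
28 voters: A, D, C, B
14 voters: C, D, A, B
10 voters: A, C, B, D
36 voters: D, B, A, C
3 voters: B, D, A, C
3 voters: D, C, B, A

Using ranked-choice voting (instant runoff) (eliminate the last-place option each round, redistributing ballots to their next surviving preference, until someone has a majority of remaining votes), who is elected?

Round 1: C 49, D 39, A 38, B 10. Eliminate B.
Round 2: C 49, D 42, A 45. Eliminate D.
Round 3: C 52, A 84. A has a majority.

A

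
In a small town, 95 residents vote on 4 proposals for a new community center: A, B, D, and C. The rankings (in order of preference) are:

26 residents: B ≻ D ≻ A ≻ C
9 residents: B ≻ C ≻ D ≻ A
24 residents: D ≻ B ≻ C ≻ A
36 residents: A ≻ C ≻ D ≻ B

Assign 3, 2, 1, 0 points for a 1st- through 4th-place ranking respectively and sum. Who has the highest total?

A: 26·1 + 9·0 + 24·0 + 36·3 = 134
B: 26·3 + 9·3 + 24·2 + 36·0 = 153
D: 26·2 + 9·1 + 24·3 + 36·1 = 169
C: 26·0 + 9·2 + 24·1 + 36·2 = 114
D has the highest Borda score (169).

D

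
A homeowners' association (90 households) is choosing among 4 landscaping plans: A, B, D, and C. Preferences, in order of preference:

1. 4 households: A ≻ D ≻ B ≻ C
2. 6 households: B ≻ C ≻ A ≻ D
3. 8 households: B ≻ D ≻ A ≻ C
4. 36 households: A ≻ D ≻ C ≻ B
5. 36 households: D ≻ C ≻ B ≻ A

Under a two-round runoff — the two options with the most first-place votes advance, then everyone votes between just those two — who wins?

A

Round 1 first-place votes: A 40, B 14, D 36, C 0.
A and D advance.
Runoff: A is preferred to D by 46 voters; D by 44.
A wins the runoff.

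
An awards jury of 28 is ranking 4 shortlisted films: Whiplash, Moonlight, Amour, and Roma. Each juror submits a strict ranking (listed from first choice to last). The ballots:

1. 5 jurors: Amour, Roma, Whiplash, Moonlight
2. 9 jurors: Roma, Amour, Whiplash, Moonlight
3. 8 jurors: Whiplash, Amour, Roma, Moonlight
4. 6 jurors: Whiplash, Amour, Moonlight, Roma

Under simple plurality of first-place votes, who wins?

First-place votes: Whiplash 14, Moonlight 0, Amour 5, Roma 9.
Whiplash has the most first-place votes.

Whiplash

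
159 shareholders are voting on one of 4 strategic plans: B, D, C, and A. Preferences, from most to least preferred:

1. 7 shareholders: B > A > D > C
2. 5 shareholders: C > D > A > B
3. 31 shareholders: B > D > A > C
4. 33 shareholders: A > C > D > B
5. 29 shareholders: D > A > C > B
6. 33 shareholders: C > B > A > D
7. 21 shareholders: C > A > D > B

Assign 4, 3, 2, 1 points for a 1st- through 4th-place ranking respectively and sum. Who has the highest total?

B: 7·4 + 5·1 + 31·4 + 33·1 + 29·1 + 33·3 + 21·1 = 339
D: 7·2 + 5·3 + 31·3 + 33·2 + 29·4 + 33·1 + 21·2 = 379
C: 7·1 + 5·4 + 31·1 + 33·3 + 29·2 + 33·4 + 21·4 = 431
A: 7·3 + 5·2 + 31·2 + 33·4 + 29·3 + 33·2 + 21·3 = 441
A has the highest Borda score (441).

A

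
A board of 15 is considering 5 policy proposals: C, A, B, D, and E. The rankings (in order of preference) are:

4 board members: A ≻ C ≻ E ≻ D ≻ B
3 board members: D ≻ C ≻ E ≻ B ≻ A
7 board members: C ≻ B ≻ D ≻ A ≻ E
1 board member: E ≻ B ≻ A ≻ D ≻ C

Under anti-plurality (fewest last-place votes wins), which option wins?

Last-place votes: C 1, A 3, B 4, D 0, E 7.
D is ranked last by the fewest voters, so D wins.

D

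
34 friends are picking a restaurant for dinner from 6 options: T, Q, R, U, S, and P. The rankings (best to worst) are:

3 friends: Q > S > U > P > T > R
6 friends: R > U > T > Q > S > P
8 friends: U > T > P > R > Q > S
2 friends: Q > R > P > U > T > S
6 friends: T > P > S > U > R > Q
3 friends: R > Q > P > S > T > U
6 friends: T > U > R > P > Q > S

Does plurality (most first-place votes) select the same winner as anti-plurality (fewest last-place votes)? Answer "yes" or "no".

Plurality — first-place votes: T 12, Q 5, R 9, U 8, S 0, P 0. Winner: T.
Anti-plurality — last-place votes: T 0, Q 6, R 3, U 3, S 16, P 6. Winner: T.
The two methods agree.

yes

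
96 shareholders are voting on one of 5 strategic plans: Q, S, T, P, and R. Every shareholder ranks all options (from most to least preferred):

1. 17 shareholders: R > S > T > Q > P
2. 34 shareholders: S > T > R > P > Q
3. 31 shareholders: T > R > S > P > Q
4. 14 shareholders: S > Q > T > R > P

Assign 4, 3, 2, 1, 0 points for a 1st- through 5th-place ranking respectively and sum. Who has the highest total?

Q: 17·1 + 34·0 + 31·0 + 14·3 = 59
S: 17·3 + 34·4 + 31·2 + 14·4 = 305
T: 17·2 + 34·3 + 31·4 + 14·2 = 288
P: 17·0 + 34·1 + 31·1 + 14·0 = 65
R: 17·4 + 34·2 + 31·3 + 14·1 = 243
S has the highest Borda score (305).

S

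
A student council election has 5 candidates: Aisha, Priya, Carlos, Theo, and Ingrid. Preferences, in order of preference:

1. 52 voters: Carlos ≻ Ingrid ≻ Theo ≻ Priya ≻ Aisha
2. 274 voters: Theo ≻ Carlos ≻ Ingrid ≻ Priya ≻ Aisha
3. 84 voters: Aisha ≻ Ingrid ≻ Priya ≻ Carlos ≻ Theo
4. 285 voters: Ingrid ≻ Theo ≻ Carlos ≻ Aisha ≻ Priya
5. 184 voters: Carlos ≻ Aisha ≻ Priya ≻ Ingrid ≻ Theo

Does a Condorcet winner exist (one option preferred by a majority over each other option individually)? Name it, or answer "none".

Checking pairwise contests:
Carlos beats Aisha 795–84.
Aisha beats Priya 553–326.
Theo beats Carlos 559–320.
Ingrid beats Theo 605–274.
Carlos beats Ingrid 510–369.
Every option loses at least one head-to-head, so there is no Condorcet winner.

none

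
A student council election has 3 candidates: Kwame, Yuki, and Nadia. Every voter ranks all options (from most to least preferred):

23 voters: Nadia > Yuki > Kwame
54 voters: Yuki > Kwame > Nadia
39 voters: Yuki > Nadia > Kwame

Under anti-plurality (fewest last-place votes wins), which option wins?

Last-place votes: Kwame 62, Yuki 0, Nadia 54.
Yuki is ranked last by the fewest voters, so Yuki wins.

Yuki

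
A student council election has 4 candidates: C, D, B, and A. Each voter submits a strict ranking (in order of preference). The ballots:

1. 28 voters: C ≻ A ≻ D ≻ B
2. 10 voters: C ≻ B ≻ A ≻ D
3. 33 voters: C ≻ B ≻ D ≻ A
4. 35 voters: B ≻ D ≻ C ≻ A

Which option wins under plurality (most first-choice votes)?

C

First-place votes: C 71, D 0, B 35, A 0.
C has the most first-place votes.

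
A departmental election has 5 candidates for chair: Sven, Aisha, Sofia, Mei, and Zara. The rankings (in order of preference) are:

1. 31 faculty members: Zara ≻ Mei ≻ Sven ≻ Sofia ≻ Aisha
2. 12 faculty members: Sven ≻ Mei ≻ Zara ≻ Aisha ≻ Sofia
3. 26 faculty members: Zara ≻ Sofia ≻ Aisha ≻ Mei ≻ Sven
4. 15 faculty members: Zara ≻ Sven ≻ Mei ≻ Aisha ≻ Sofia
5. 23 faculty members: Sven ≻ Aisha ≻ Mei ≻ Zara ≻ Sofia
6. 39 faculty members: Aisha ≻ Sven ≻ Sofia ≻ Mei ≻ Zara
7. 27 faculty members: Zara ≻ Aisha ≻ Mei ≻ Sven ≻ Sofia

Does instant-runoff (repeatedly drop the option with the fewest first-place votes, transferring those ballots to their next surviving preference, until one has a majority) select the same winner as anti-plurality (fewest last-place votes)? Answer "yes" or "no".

no

Instant-runoff — R1 Sven 35, Aisha 39, Sofia 0, Mei 0, Zara 99 (Zara winner). Winner: Zara.
Anti-plurality — last-place votes: Sven 26, Aisha 31, Sofia 77, Mei 0, Zara 39. Winner: Mei.
The two methods disagree.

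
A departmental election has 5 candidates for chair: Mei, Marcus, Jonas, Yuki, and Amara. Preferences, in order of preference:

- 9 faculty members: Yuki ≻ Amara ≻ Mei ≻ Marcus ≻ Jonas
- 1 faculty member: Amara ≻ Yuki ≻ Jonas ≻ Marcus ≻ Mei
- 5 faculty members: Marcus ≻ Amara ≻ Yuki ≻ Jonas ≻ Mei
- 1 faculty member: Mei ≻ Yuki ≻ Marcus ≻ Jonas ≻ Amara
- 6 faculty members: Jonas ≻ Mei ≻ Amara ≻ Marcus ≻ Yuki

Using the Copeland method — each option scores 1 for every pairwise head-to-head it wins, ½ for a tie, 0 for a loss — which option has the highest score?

Amara

Mei: beats Marcus; loses to Jonas, Yuki, and Amara → score 1.
Marcus: beats Jonas; ties Yuki; loses to Mei and Amara → score 1.5.
Jonas: beats Mei; loses to Marcus, Yuki, and Amara → score 1.
Yuki: beats Mei and Jonas; ties Marcus; loses to Amara → score 2.5.
Amara: beats Mei, Marcus, Jonas, and Yuki → score 4.
Amara has the best pairwise record.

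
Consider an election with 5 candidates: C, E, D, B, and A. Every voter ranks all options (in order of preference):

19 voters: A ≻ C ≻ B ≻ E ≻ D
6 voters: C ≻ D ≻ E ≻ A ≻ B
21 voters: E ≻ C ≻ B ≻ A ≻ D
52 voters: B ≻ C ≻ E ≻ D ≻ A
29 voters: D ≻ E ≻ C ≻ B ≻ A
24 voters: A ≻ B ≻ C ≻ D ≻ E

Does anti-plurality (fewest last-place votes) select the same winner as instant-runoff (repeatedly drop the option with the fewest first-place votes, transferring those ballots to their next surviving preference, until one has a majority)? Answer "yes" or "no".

Anti-plurality — last-place votes: C 0, E 24, D 40, B 6, A 81. Winner: C.
Instant-runoff — R1 C 6, E 21, D 29, B 52, A 43 (C out); R2 E 21, D 35, B 52, A 43 (E out); R3 D 35, B 73, A 43 (D out); R4 B 102, A 49 (B winner). Winner: B.
The two methods disagree.

no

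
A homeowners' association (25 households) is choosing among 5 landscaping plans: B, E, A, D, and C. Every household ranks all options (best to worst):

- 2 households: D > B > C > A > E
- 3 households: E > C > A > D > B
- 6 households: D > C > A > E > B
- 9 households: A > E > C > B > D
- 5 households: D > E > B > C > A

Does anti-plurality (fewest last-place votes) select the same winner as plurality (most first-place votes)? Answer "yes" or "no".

Anti-plurality — last-place votes: B 9, E 2, A 5, D 9, C 0. Winner: C.
Plurality — first-place votes: B 0, E 3, A 9, D 13, C 0. Winner: D.
The two methods disagree.

no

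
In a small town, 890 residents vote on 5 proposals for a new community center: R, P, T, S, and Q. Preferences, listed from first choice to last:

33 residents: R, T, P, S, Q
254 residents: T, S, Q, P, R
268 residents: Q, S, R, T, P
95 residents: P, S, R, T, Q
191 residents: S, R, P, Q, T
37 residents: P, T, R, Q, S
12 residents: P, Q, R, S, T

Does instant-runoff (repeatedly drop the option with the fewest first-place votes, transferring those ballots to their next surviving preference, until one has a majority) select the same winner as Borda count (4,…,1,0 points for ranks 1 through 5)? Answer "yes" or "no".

Instant-runoff — R1 R 33, P 144, T 254, S 191, Q 268 (R out); R2 P 144, T 287, S 191, Q 268 (P out); R3 T 324, S 286, Q 280 (Q out); R4 T 324, S 566 (S winner). Winner: S.
Borda — scores: R 1529, P 1278, T 1589, S 2660, Q 1844. Winner: S.
The two methods agree.

yes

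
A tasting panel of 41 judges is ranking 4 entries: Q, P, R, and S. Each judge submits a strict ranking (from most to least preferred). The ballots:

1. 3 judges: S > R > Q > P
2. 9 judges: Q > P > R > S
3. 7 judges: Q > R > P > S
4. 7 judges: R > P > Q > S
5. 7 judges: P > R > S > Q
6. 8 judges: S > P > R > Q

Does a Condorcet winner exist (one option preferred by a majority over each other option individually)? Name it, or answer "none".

P vs Q: 22–19 for P.
P vs R: 24–17 for P.
P vs S: 30–11 for P.
P beats every other option head-to-head.

P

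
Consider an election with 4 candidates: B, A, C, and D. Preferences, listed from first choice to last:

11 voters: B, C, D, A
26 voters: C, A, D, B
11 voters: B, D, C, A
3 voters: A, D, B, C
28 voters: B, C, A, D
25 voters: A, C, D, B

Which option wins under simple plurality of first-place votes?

B

First-place votes: B 50, A 28, C 26, D 0.
B has the most first-place votes.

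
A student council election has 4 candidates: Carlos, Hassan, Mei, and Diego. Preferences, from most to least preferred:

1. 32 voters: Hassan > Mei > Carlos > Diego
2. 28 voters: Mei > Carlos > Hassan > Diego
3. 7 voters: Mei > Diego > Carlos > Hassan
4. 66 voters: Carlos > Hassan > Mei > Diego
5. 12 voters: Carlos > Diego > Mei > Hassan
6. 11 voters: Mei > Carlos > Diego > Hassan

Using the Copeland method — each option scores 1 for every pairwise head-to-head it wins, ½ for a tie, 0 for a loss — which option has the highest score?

Carlos

Carlos: beats Hassan and Diego; ties Mei → score 2.5.
Hassan: beats Mei and Diego; loses to Carlos → score 2.
Mei: beats Diego; ties Carlos; loses to Hassan → score 1.5.
Diego: loses to Carlos, Hassan, and Mei → score 0.
Carlos has the best pairwise record.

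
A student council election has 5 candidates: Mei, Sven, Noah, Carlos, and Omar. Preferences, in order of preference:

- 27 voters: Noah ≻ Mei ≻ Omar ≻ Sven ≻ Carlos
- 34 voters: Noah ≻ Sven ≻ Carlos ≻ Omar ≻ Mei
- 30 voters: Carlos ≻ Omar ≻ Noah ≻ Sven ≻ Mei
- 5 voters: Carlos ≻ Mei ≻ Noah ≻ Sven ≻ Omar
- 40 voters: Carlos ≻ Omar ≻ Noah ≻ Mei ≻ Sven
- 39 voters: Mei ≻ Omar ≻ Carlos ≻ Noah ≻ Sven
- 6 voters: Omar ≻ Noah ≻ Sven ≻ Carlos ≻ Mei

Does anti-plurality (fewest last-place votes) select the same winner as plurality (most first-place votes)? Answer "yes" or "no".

no

Anti-plurality — last-place votes: Mei 70, Sven 79, Noah 0, Carlos 27, Omar 5. Winner: Noah.
Plurality — first-place votes: Mei 39, Sven 0, Noah 61, Carlos 75, Omar 6. Winner: Carlos.
The two methods disagree.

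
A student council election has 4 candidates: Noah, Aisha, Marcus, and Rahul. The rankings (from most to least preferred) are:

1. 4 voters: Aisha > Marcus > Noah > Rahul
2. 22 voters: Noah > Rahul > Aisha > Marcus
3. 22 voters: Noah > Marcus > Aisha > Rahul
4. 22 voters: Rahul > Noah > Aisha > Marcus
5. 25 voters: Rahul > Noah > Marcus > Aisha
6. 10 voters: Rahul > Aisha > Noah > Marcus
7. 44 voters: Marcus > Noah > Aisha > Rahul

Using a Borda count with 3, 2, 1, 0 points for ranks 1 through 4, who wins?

Noah

Noah: 4·1 + 22·3 + 22·3 + 22·2 + 25·2 + 10·1 + 44·2 = 328
Aisha: 4·3 + 22·1 + 22·1 + 22·1 + 25·0 + 10·2 + 44·1 = 142
Marcus: 4·2 + 22·0 + 22·2 + 22·0 + 25·1 + 10·0 + 44·3 = 209
Rahul: 4·0 + 22·2 + 22·0 + 22·3 + 25·3 + 10·3 + 44·0 = 215
Noah has the highest Borda score (328).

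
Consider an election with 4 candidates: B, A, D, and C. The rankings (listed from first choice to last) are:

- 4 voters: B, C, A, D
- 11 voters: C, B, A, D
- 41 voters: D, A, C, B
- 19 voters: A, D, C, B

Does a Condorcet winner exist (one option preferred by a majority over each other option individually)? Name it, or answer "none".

D vs B: 60–15 for D.
D vs A: 41–34 for D.
D vs C: 60–15 for D.
D beats every other option head-to-head.

D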